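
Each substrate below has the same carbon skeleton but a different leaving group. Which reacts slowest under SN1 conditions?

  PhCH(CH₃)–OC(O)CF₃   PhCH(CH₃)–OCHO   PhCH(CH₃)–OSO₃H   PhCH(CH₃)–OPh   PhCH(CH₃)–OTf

PhCH(CH₃)–OPh

Identical carbon frameworks mean the comparison reduces to leaving-group quality.
Leaving-group ability tracks the stability of the departed species; conjugate-acid pKₐ is the usual yardstick (lower pKₐ → better LG).
PhCH(CH₃)–OTf loses OTf⁻: pKₐ(CF₃SO₃H (triflic acid)) ≈ -14
PhCH(CH₃)–OSO₃H loses HSO₄⁻: pKₐ(H₂SO₄) ≈ -3
PhCH(CH₃)–OC(O)CF₃ loses CF₃COO⁻: pKₐ(CF₃COOH) ≈ 0.2
PhCH(CH₃)–OCHO loses HCOO⁻: pKₐ(HCOOH) ≈ 3.8
PhCH(CH₃)–OPh loses PhO⁻: pKₐ(C₆H₅OH (phenol)) ≈ 10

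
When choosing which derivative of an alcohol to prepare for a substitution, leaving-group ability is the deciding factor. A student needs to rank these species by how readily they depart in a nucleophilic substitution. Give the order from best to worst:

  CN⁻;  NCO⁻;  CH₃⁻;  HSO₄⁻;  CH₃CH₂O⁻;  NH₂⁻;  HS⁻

HSO₄⁻ > NCO⁻ > HS⁻ > CN⁻ > CH₃CH₂O⁻ > NH₂⁻ > CH₃⁻

HSO₄⁻: pKₐ(H₂SO₄) ≈ -3
NCO⁻: pKₐ(HOCN) ≈ 3.5
HS⁻: pKₐ(H₂S) ≈ 7
CN⁻: pKₐ(HCN) ≈ 9.2
CH₃CH₂O⁻: pKₐ(CH₃CH₂OH) ≈ 16
NH₂⁻: pKₐ(NH₃) ≈ 38
CH₃⁻: pKₐ(CH₄) ≈ 48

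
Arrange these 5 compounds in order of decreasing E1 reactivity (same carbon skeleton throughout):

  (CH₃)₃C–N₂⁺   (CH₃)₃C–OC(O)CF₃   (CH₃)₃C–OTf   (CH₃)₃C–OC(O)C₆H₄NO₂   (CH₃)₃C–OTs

Same R in every case — rank the leaving groups.
Rank by basicity of the departing species: weakest base leaves most easily.
(CH₃)₃C–N₂⁺ loses N₂: no meaningful conjugate acid; N₂ departs as an exceptionally stable neutral molecule
(CH₃)₃C–OTf loses OTf⁻: pKₐ(CF₃SO₃H (triflic acid)) ≈ -14
(CH₃)₃C–OTs loses OTs⁻: pKₐ(p-CH₃C₆H₄SO₃H (TsOH)) ≈ -2.8
(CH₃)₃C–OC(O)CF₃ loses CF₃COO⁻: pKₐ(CF₃COOH) ≈ 0.2
(CH₃)₃C–OC(O)C₆H₄NO₂ loses p-O₂N–C₆H₄–COO⁻: pKₐ(p-nitrobenzoic acid) ≈ 3.4

(CH₃)₃C–N₂⁺ > (CH₃)₃C–OTf > (CH₃)₃C–OTs > (CH₃)₃C–OC(O)CF₃ > (CH₃)₃C–OC(O)C₆H₄NO₂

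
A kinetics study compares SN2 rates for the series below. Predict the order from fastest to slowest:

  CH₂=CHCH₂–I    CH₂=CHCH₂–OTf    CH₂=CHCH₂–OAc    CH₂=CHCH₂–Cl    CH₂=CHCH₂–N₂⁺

CH₂=CHCH₂–N₂⁺ > CH₂=CHCH₂–OTf > CH₂=CHCH₂–I > CH₂=CHCH₂–Cl > CH₂=CHCH₂–OAc

Identical carbon frameworks mean the comparison reduces to leaving-group quality.
Rank by basicity of the departing species: weakest base leaves most easily.
CH₂=CHCH₂–N₂⁺ loses N₂: no meaningful conjugate acid; N₂ departs as an exceptionally stable neutral molecule
CH₂=CHCH₂–OTf loses OTf⁻: pKₐ(CF₃SO₃H (triflic acid)) ≈ -14
CH₂=CHCH₂–I loses I⁻: pKₐ(HI) ≈ -10
CH₂=CHCH₂–Cl loses Cl⁻: pKₐ(HCl) ≈ -7
CH₂=CHCH₂–OAc loses AcO⁻: pKₐ(CH₃COOH) ≈ 4.8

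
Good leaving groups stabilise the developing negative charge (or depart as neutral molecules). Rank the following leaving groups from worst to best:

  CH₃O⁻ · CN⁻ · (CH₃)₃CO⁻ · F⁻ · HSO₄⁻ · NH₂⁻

NH₂⁻ < (CH₃)₃CO⁻ < CH₃O⁻ < CN⁻ < F⁻ < HSO₄⁻

Leaving-group ability tracks the stability of the departed species; conjugate-acid pKₐ is the usual yardstick (lower pKₐ → better LG).
HSO₄⁻: pKₐ(H₂SO₄) ≈ -3 — conjugate base of a strong mineral acid
F⁻: pKₐ(HF) ≈ 3.2 — small and strongly basic; the poor halide leaving group
CN⁻: pKₐ(HCN) ≈ 9.2 — sp carbon stabilises the charge somewhat, but still a poor LG
CH₃O⁻: pKₐ(CH₃OH) ≈ 15.5 — strong base; alkoxides do not leave unassisted
(CH₃)₃CO⁻: pKₐ(t-BuOH) ≈ 18
NH₂⁻: pKₐ(NH₃) ≈ 38
Reversing gives the worst-to-best order requested.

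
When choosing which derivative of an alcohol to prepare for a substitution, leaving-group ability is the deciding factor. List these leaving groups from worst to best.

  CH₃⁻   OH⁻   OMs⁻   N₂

N₂: no meaningful conjugate acid; N₂ departs as an exceptionally stable neutral molecule
OMs⁻: pKₐ(CH₃SO₃H (MsOH)) ≈ -1.9 — resonance-delocalised alkanesulfonate
OH⁻: pKₐ(H₂O) ≈ 15.7
CH₃⁻: pKₐ(CH₄) ≈ 48 — unstabilised carbanion; the worst conceivable leaving group
The question asks for worst first, so the sequence is read in increasing leaving-group ability.

CH₃⁻ < OH⁻ < OMs⁻ < N₂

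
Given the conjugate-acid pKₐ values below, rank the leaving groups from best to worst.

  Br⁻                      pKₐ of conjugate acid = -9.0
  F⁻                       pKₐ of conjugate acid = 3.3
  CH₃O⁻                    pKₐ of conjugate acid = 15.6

Lower conjugate-acid pKₐ ⇒ weaker base ⇒ better leaving group.
Sorting by the given values: Br⁻ (-9.0), F⁻ (3.3), CH₃O⁻ (15.6).

Br⁻ > F⁻ > CH₃O⁻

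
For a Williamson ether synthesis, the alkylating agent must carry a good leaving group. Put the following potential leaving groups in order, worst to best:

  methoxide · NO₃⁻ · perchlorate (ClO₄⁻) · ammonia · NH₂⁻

Rank by basicity of the departing species: weakest base leaves most easily.
perchlorate (ClO₄⁻): pKₐ(HClO₄) ≈ -10
NO₃⁻: pKₐ(HNO₃) ≈ -1.3
ammonia: pKₐ(NH₄⁺) ≈ 9.2
methoxide: pKₐ(CH₃OH) ≈ 15.5
NH₂⁻: pKₐ(NH₃) ≈ 38
Listed from poorest to best leaving group as asked.

NH₂⁻ < methoxide < ammonia < NO₃⁻ < perchlorate (ClO₄⁻)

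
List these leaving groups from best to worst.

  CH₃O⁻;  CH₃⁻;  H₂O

H₂O > CH₃O⁻ > CH₃⁻

H₂O: pKₐ(H₃O⁺) ≈ -1.7
CH₃O⁻: pKₐ(CH₃OH) ≈ 15.5
CH₃⁻: pKₐ(CH₄) ≈ 48 — unstabilised carbanion; the worst conceivable leaving group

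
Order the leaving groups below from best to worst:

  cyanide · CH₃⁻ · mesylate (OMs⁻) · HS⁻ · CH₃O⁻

mesylate (OMs⁻) > HS⁻ > cyanide > CH₃O⁻ > CH₃⁻

A good leaving group is a weak base: the lower the pKₐ of its conjugate acid, the more readily it departs.
mesylate (OMs⁻): pKₐ(CH₃SO₃H (MsOH)) ≈ -1.9
HS⁻: pKₐ(H₂S) ≈ 7 — larger and more polarisable than the oxygen analogue
cyanide: pKₐ(HCN) ≈ 9.2
CH₃O⁻: pKₐ(CH₃OH) ≈ 15.5 — strong base; alkoxides do not leave unassisted
CH₃⁻: pKₐ(CH₄) ≈ 48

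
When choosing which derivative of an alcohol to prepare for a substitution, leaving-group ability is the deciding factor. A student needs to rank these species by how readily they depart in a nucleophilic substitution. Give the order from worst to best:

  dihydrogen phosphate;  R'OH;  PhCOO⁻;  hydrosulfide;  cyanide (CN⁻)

cyanide (CN⁻) < hydrosulfide < PhCOO⁻ < dihydrogen phosphate < R'OH

Rank by basicity of the departing species: weakest base leaves most easily.
R'OH: pKₐ(R'OH₂⁺) ≈ -2.4 — neutral; leaves from a protonated ether (an oxonium ion, R–O(H)R'⁺)
dihydrogen phosphate: pKₐ(H₃PO₄) ≈ 2.1 — moderate base; biological leaving group after further activation
PhCOO⁻: pKₐ(C₆H₅COOH) ≈ 4.2 — aryl carboxylate
hydrosulfide: pKₐ(H₂S) ≈ 7
cyanide (CN⁻): pKₐ(HCN) ≈ 9.2 — sp carbon stabilises the charge somewhat, but still a poor LG
Reversing gives the worst-to-best order requested.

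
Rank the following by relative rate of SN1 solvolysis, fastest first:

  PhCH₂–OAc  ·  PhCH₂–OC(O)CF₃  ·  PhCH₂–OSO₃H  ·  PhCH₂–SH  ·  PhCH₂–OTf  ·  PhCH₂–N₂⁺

The skeletons are identical, so relative rate is governed entirely by leaving-group ability.
A good leaving group is a weak base: the lower the pKₐ of its conjugate acid, the more readily it departs.
PhCH₂–N₂⁺ loses N₂: no meaningful conjugate acid; N₂ departs as an exceptionally stable neutral molecule
PhCH₂–OTf loses OTf⁻: pKₐ(CF₃SO₃H (triflic acid)) ≈ -14
PhCH₂–OSO₃H loses HSO₄⁻: pKₐ(H₂SO₄) ≈ -3
PhCH₂–OC(O)CF₃ loses CF₃COO⁻: pKₐ(CF₃COOH) ≈ 0.2
PhCH₂–OAc loses AcO⁻: pKₐ(CH₃COOH) ≈ 4.8
PhCH₂–SH loses HS⁻: pKₐ(H₂S) ≈ 7

PhCH₂–N₂⁺ > PhCH₂–OTf > PhCH₂–OSO₃H > PhCH₂–OC(O)CF₃ > PhCH₂–OAc > PhCH₂–SH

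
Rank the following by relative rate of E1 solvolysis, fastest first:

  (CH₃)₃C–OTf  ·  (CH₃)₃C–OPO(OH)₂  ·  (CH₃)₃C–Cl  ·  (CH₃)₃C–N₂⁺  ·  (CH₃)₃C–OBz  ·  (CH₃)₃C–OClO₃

Same R in every case — rank the leaving groups.
Leaving-group ability tracks the stability of the departed species; conjugate-acid pKₐ is the usual yardstick (lower pKₐ → better LG).
(CH₃)₃C–N₂⁺ loses N₂: no meaningful conjugate acid; N₂ departs as an exceptionally stable neutral molecule
(CH₃)₃C–OTf loses OTf⁻: pKₐ(CF₃SO₃H (triflic acid)) ≈ -14
(CH₃)₃C–OClO₃ loses ClO₄⁻: pKₐ(HClO₄) ≈ -10
(CH₃)₃C–Cl loses Cl⁻: pKₐ(HCl) ≈ -7
(CH₃)₃C–OPO(OH)₂ loses H₂PO₄⁻: pKₐ(H₃PO₄) ≈ 2.1
(CH₃)₃C–OBz loses PhCOO⁻: pKₐ(C₆H₅COOH) ≈ 4.2

(CH₃)₃C–N₂⁺ > (CH₃)₃C–OTf > (CH₃)₃C–OClO₃ > (CH₃)₃C–Cl > (CH₃)₃C–OPO(OH)₂ > (CH₃)₃C–OBz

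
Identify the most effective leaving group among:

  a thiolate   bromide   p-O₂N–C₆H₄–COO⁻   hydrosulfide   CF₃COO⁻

bromide: pKₐ(HBr) ≈ -9
CF₃COO⁻: pKₐ(CF₃COOH) ≈ 0.2
p-O₂N–C₆H₄–COO⁻: pKₐ(p-nitrobenzoic acid) ≈ 3.4
hydrosulfide: pKₐ(H₂S) ≈ 7
a thiolate: pKₐ(RSH (a thiol)) ≈ 10.5

bromide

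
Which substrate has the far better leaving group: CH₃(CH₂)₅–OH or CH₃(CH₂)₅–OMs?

From CH₃(CH₂)₅–OH the departing group would be OH⁻ (pKₐ(H₂O) ≈ 15.7). Strong base; essentially never leaves without prior activation.
From CH₃(CH₂)₅–OMs the leaving group is OMs⁻ (pKₐ(CH₃SO₃H (MsOH)) ≈ -1.9). Resonance-delocalised alkanesulfonate.
(In practice CH₃(CH₂)₅–OMs is made from CH₃(CH₂)₅–OH by treatment with MsCl / Et₃N, converting the hydroxyl into a mesylate.)

CH₃(CH₂)₅–OMs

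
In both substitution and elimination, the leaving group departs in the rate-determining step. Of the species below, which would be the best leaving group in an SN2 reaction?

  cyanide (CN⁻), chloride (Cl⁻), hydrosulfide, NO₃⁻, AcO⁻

chloride (Cl⁻)

Leaving-group ability tracks the stability of the departed species; conjugate-acid pKₐ is the usual yardstick (lower pKₐ → better LG).
chloride (Cl⁻): pKₐ(HCl) ≈ -7
NO₃⁻: pKₐ(HNO₃) ≈ -1.3
AcO⁻: pKₐ(CH₃COOH) ≈ 4.8
hydrosulfide: pKₐ(H₂S) ≈ 7
cyanide (CN⁻): pKₐ(HCN) ≈ 9.2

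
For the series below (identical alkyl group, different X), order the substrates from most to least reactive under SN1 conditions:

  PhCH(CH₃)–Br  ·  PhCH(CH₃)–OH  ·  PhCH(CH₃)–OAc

PhCH(CH₃)–Br > PhCH(CH₃)–OAc > PhCH(CH₃)–OH

Identical carbon frameworks mean the comparison reduces to leaving-group quality.
The more stable X⁻ (or X) is on its own — i.e. the weaker a base it is — the better a leaving group it makes.
PhCH(CH₃)–Br loses Br⁻: pKₐ(HBr) ≈ -9
PhCH(CH₃)–OAc loses AcO⁻: pKₐ(CH₃COOH) ≈ 4.8
PhCH(CH₃)–OH loses OH⁻: pKₐ(H₂O) ≈ 15.7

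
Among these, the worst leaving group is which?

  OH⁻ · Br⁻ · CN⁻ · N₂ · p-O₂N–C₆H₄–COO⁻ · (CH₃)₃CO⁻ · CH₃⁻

CH₃⁻

N₂: no meaningful conjugate acid; N₂ departs as an exceptionally stable neutral molecule
Br⁻: pKₐ(HBr) ≈ -9
p-O₂N–C₆H₄–COO⁻: pKₐ(p-nitrobenzoic acid) ≈ 3.4
CN⁻: pKₐ(HCN) ≈ 9.2
OH⁻: pKₐ(H₂O) ≈ 15.7
(CH₃)₃CO⁻: pKₐ(t-BuOH) ≈ 18
CH₃⁻: pKₐ(CH₄) ≈ 48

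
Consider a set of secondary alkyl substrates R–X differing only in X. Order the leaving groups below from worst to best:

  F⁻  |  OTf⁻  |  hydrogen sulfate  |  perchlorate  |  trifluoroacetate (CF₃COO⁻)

A good leaving group is a weak base: the lower the pKₐ of its conjugate acid, the more readily it departs.
OTf⁻: pKₐ(CF₃SO₃H (triflic acid)) ≈ -14
perchlorate: pKₐ(HClO₄) ≈ -10
hydrogen sulfate: pKₐ(H₂SO₄) ≈ -3
trifluoroacetate (CF₃COO⁻): pKₐ(CF₃COOH) ≈ 0.2
F⁻: pKₐ(HF) ≈ 3.2
Reversing gives the worst-to-best order requested.

F⁻ < trifluoroacetate (CF₃COO⁻) < hydrogen sulfate < perchlorate < OTf⁻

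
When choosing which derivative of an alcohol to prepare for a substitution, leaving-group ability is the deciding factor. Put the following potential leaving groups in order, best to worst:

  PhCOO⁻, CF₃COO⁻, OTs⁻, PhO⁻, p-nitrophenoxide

OTs⁻: pKₐ(p-CH₃C₆H₄SO₃H (TsOH)) ≈ -2.8
CF₃COO⁻: pKₐ(CF₃COOH) ≈ 0.2 — strongly electron-withdrawing CF₃ stabilises the carboxylate
PhCOO⁻: pKₐ(C₆H₅COOH) ≈ 4.2
p-nitrophenoxide: pKₐ(p-nitrophenol) ≈ 7.2
PhO⁻: pKₐ(C₆H₅OH (phenol)) ≈ 10 — resonance into the ring helps, but still a poor LG

OTs⁻ > CF₃COO⁻ > PhCOO⁻ > p-nitrophenoxide > PhO⁻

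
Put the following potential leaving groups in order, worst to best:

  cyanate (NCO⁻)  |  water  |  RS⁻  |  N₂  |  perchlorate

RS⁻ < cyanate (NCO⁻) < water < perchlorate < N₂

The more stable X⁻ (or X) is on its own — i.e. the weaker a base it is — the better a leaving group it makes.
N₂: no meaningful conjugate acid; N₂ departs as an exceptionally stable neutral molecule
perchlorate: pKₐ(HClO₄) ≈ -10
water: pKₐ(H₃O⁺) ≈ -1.7
cyanate (NCO⁻): pKₐ(HOCN) ≈ 3.5
RS⁻: pKₐ(RSH (a thiol)) ≈ 10.5
Reversing gives the worst-to-best order requested.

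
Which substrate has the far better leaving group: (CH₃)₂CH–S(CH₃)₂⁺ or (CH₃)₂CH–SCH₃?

From (CH₃)₂CH–SCH₃ the departing group would be RS⁻ (pKₐ(RSH (a thiol)) ≈ 10.5). Moderately basic; rarely leaves without activation.
From (CH₃)₂CH–S(CH₃)₂⁺ the leaving group is SR'₂ (pKₐ(R'₂SH⁺) ≈ -7). Neutral; leaves from a sulfonium salt (R–SR'₂⁺).
(In practice (CH₃)₂CH–S(CH₃)₂⁺ is made from (CH₃)₂CH–SCH₃ by S-methylation with CH₃I, allowing neutral dimethyl sulfide, rather than methanethiolate, to depart.)

(CH₃)₂CH–S(CH₃)₂⁺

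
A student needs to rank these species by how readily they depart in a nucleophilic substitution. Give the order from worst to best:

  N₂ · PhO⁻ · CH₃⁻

CH₃⁻ < PhO⁻ < N₂

Rank by basicity of the departing species: weakest base leaves most easily.
N₂: no meaningful conjugate acid; N₂ departs as an exceptionally stable neutral molecule
PhO⁻: pKₐ(C₆H₅OH (phenol)) ≈ 10
CH₃⁻: pKₐ(CH₄) ≈ 48 — unstabilised carbanion; the worst conceivable leaving group
The question asks for worst first, so the sequence is read in increasing leaving-group ability.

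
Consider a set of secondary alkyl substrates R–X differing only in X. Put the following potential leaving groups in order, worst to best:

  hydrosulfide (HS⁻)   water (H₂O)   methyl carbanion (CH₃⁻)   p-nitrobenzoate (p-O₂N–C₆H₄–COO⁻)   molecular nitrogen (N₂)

Leaving-group ability tracks the stability of the departed species; conjugate-acid pKₐ is the usual yardstick (lower pKₐ → better LG).
molecular nitrogen (N₂): no meaningful conjugate acid; N₂ departs as an exceptionally stable neutral molecule
water (H₂O): pKₐ(H₃O⁺) ≈ -1.7
p-nitrobenzoate (p-O₂N–C₆H₄–COO⁻): pKₐ(p-nitrobenzoic acid) ≈ 3.4 — electron-withdrawing nitro group stabilises the carboxylate
hydrosulfide (HS⁻): pKₐ(H₂S) ≈ 7
methyl carbanion (CH₃⁻): pKₐ(CH₄) ≈ 48 — unstabilised carbanion; the worst conceivable leaving group
Listed from poorest to best leaving group as asked.

methyl carbanion (CH₃⁻) < hydrosulfide (HS⁻) < p-nitrobenzoate (p-O₂N–C₆H₄–COO⁻) < water (H₂O) < molecular nitrogen (N₂)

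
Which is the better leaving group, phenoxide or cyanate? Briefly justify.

cyanate

cyanate is the better leaving group.
pKₐ(HOCN) ≈ 3.5 versus pKₐ(C₆H₅OH (phenol)) ≈ 10: cyanate is the much weaker base.
Resonance between N and O.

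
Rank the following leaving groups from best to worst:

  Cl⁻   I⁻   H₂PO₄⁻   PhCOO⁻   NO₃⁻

I⁻ > Cl⁻ > NO₃⁻ > H₂PO₄⁻ > PhCOO⁻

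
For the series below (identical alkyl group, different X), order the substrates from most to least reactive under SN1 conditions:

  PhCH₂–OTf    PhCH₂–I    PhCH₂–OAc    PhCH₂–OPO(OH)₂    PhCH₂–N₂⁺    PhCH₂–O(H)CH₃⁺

PhCH₂–N₂⁺ > PhCH₂–OTf > PhCH₂–I > PhCH₂–O(H)CH₃⁺ > PhCH₂–OPO(OH)₂ > PhCH₂–OAc

Same R in every case — rank the leaving groups.
Leaving-group ability tracks the stability of the departed species; conjugate-acid pKₐ is the usual yardstick (lower pKₐ → better LG).
PhCH₂–N₂⁺ loses N₂: no meaningful conjugate acid; N₂ departs as an exceptionally stable neutral molecule
PhCH₂–OTf loses OTf⁻: pKₐ(CF₃SO₃H (triflic acid)) ≈ -14
PhCH₂–I loses I⁻: pKₐ(HI) ≈ -10
PhCH₂–O(H)CH₃⁺ loses R'OH: pKₐ(R'OH₂⁺) ≈ -2.4
PhCH₂–OPO(OH)₂ loses H₂PO₄⁻: pKₐ(H₃PO₄) ≈ 2.1
PhCH₂–OAc loses AcO⁻: pKₐ(CH₃COOH) ≈ 4.8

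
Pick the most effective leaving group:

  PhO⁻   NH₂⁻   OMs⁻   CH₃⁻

OMs⁻

A good leaving group is a weak base: the lower the pKₐ of its conjugate acid, the more readily it departs.
OMs⁻: pKₐ(CH₃SO₃H (MsOH)) ≈ -1.9
PhO⁻: pKₐ(C₆H₅OH (phenol)) ≈ 10
NH₂⁻: pKₐ(NH₃) ≈ 38
CH₃⁻: pKₐ(CH₄) ≈ 48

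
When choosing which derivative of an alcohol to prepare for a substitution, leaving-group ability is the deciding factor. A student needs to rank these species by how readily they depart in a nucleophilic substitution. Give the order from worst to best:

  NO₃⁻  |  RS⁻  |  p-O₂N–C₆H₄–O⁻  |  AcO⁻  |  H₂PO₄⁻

RS⁻ < p-O₂N–C₆H₄–O⁻ < AcO⁻ < H₂PO₄⁻ < NO₃⁻

NO₃⁻: pKₐ(HNO₃) ≈ -1.3
H₂PO₄⁻: pKₐ(H₃PO₄) ≈ 2.1
AcO⁻: pKₐ(CH₃COOH) ≈ 4.8
p-O₂N–C₆H₄–O⁻: pKₐ(p-nitrophenol) ≈ 7.2
RS⁻: pKₐ(RSH (a thiol)) ≈ 10.5
Reversing gives the worst-to-best order requested.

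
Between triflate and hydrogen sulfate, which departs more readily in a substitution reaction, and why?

triflate is the better leaving group.
pKₐ(CF₃SO₃H (triflic acid)) ≈ -14 versus pKₐ(H₂SO₄) ≈ -3: triflate is the much weaker base.
Charge spread over three oxygens and a CF₃ group; the premier leaving group in synthesis.

triflate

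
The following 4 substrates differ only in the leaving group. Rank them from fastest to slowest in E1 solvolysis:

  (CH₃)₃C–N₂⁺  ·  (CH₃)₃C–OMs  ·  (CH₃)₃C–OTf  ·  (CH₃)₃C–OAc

(CH₃)₃C–N₂⁺ > (CH₃)₃C–OTf > (CH₃)₃C–OMs > (CH₃)₃C–OAc

The skeletons are identical, so relative rate is governed entirely by leaving-group ability.
Leaving-group ability tracks the stability of the departed species; conjugate-acid pKₐ is the usual yardstick (lower pKₐ → better LG).
(CH₃)₃C–N₂⁺ loses N₂: no meaningful conjugate acid; N₂ departs as an exceptionally stable neutral molecule
(CH₃)₃C–OTf loses OTf⁻: pKₐ(CF₃SO₃H (triflic acid)) ≈ -14
(CH₃)₃C–OMs loses OMs⁻: pKₐ(CH₃SO₃H (MsOH)) ≈ -1.9
(CH₃)₃C–OAc loses AcO⁻: pKₐ(CH₃COOH) ≈ 4.8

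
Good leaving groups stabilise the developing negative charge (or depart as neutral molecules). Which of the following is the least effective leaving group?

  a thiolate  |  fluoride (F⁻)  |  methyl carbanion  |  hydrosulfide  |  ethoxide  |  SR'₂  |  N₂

methyl carbanion

A good leaving group is a weak base: the lower the pKₐ of its conjugate acid, the more readily it departs.
N₂: no meaningful conjugate acid; N₂ departs as an exceptionally stable neutral molecule
SR'₂: pKₐ(R'₂SH⁺) ≈ -7
fluoride (F⁻): pKₐ(HF) ≈ 3.2
hydrosulfide: pKₐ(H₂S) ≈ 7
a thiolate: pKₐ(RSH (a thiol)) ≈ 10.5
ethoxide: pKₐ(CH₃CH₂OH) ≈ 16
methyl carbanion: pKₐ(CH₄) ≈ 48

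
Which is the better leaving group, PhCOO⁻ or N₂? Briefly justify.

N₂

N₂ is the better leaving group.
N₂ is the ultimate leaving group — it departs as an exceptionally stable neutral molecule, whereas PhCOO⁻ (pKₐ(C₆H₅COOH) ≈ 4.2) is far more basic.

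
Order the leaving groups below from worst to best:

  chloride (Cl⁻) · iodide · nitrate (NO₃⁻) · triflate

nitrate (NO₃⁻) < chloride (Cl⁻) < iodide < triflate

Leaving-group ability tracks the stability of the departed species; conjugate-acid pKₐ is the usual yardstick (lower pKₐ → better LG).
triflate: pKₐ(CF₃SO₃H (triflic acid)) ≈ -14
iodide: pKₐ(HI) ≈ -10 — large, highly polarisable; very weak base
chloride (Cl⁻): pKₐ(HCl) ≈ -7 — moderately weak base
nitrate (NO₃⁻): pKₐ(HNO₃) ≈ -1.3
The question asks for worst first, so the sequence is read in increasing leaving-group ability.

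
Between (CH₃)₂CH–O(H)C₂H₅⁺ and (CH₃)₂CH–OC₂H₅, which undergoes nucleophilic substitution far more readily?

(CH₃)₂CH–O(H)C₂H₅⁺

From (CH₃)₂CH–OC₂H₅ the departing group would be CH₃CH₂O⁻ (pKₐ(CH₃CH₂OH) ≈ 16). Strong base; alkoxides do not leave unassisted.
From (CH₃)₂CH–O(H)C₂H₅⁺ the leaving group is R'OH (pKₐ(R'OH₂⁺) ≈ -2.4). Neutral; leaves from a protonated ether (an oxonium ion, R–O(H)R'⁺).
(In practice (CH₃)₂CH–O(H)C₂H₅⁺ is made from (CH₃)₂CH–OC₂H₅ by protonation with concentrated HBr, allowing neutral ethanol, rather than ethoxide, to depart.)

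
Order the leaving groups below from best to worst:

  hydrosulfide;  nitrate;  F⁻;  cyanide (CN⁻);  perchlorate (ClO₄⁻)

Leaving-group ability tracks the stability of the departed species; conjugate-acid pKₐ is the usual yardstick (lower pKₐ → better LG).
perchlorate (ClO₄⁻): pKₐ(HClO₄) ≈ -10
nitrate: pKₐ(HNO₃) ≈ -1.3
F⁻: pKₐ(HF) ≈ 3.2
hydrosulfide: pKₐ(H₂S) ≈ 7
cyanide (CN⁻): pKₐ(HCN) ≈ 9.2

perchlorate (ClO₄⁻) > nitrate > F⁻ > hydrosulfide > cyanide (CN⁻)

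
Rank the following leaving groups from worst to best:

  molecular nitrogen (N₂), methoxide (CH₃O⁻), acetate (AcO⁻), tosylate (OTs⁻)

The more stable X⁻ (or X) is on its own — i.e. the weaker a base it is — the better a leaving group it makes.
molecular nitrogen (N₂): no meaningful conjugate acid; N₂ departs as an exceptionally stable neutral molecule
tosylate (OTs⁻): pKₐ(p-CH₃C₆H₄SO₃H (TsOH)) ≈ -2.8 — resonance-delocalised arenesulfonate
acetate (AcO⁻): pKₐ(CH₃COOH) ≈ 4.8 — resonance-stabilised but still a weak base
methoxide (CH₃O⁻): pKₐ(CH₃OH) ≈ 15.5
The question asks for worst first, so the sequence is read in increasing leaving-group ability.

methoxide (CH₃O⁻) < acetate (AcO⁻) < tosylate (OTs⁻) < molecular nitrogen (N₂)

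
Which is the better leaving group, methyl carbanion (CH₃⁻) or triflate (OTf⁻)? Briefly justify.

triflate (OTf⁻) is the better leaving group.
pKₐ(CF₃SO₃H (triflic acid)) ≈ -14 versus pKₐ(CH₄) ≈ 48: triflate (OTf⁻) is the much weaker base.
Charge spread over three oxygens and a CF₃ group; the premier leaving group in synthesis.

triflate (OTf⁻)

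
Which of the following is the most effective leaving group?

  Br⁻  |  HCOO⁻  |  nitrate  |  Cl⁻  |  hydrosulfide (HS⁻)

Br⁻

Rank by basicity of the departing species: weakest base leaves most easily.
Br⁻: pKₐ(HBr) ≈ -9
Cl⁻: pKₐ(HCl) ≈ -7
nitrate: pKₐ(HNO₃) ≈ -1.3
HCOO⁻: pKₐ(HCOOH) ≈ 3.8
hydrosulfide (HS⁻): pKₐ(H₂S) ≈ 7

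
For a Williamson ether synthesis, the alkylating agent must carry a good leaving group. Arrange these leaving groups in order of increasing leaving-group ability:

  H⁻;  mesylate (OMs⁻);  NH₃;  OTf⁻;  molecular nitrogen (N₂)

molecular nitrogen (N₂): no meaningful conjugate acid; N₂ departs as an exceptionally stable neutral molecule
OTf⁻: pKₐ(CF₃SO₃H (triflic acid)) ≈ -14 — charge spread over three oxygens and a CF₃ group; the premier leaving group in synthesis
mesylate (OMs⁻): pKₐ(CH₃SO₃H (MsOH)) ≈ -1.9 — resonance-delocalised alkanesulfonate
NH₃: pKₐ(NH₄⁺) ≈ 9.2
H⁻: pKₐ(H₂) ≈ 36 — extremely strong base; leaves only in special hydride-transfer contexts
The question asks for worst first, so the sequence is read in increasing leaving-group ability.

H⁻ < NH₃ < mesylate (OMs⁻) < OTf⁻ < molecular nitrogen (N₂)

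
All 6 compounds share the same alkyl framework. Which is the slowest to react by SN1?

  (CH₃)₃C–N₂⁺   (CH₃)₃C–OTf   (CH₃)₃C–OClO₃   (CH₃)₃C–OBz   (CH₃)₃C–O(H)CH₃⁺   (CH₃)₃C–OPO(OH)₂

(CH₃)₃C–OBz

Same R in every case — rank the leaving groups.
Leaving-group ability tracks the stability of the departed species; conjugate-acid pKₐ is the usual yardstick (lower pKₐ → better LG).
(CH₃)₃C–N₂⁺ loses N₂: no meaningful conjugate acid; N₂ departs as an exceptionally stable neutral molecule
(CH₃)₃C–OTf loses OTf⁻: pKₐ(CF₃SO₃H (triflic acid)) ≈ -14
(CH₃)₃C–OClO₃ loses ClO₄⁻: pKₐ(HClO₄) ≈ -10
(CH₃)₃C–O(H)CH₃⁺ loses R'OH: pKₐ(R'OH₂⁺) ≈ -2.4
(CH₃)₃C–OPO(OH)₂ loses H₂PO₄⁻: pKₐ(H₃PO₄) ≈ 2.1
(CH₃)₃C–OBz loses PhCOO⁻: pKₐ(C₆H₅COOH) ≈ 4.2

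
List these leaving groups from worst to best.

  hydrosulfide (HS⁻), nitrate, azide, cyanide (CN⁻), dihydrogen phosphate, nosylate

cyanide (CN⁻) < hydrosulfide (HS⁻) < azide < dihydrogen phosphate < nitrate < nosylate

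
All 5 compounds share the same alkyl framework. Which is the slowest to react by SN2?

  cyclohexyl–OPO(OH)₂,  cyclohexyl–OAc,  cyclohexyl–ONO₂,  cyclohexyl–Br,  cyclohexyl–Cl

cyclohexyl–OAc

With the same alkyl group throughout, only the leaving group differentiates the rates.
Rank by basicity of the departing species: weakest base leaves most easily.
cyclohexyl–Br loses Br⁻: pKₐ(HBr) ≈ -9
cyclohexyl–Cl loses Cl⁻: pKₐ(HCl) ≈ -7
cyclohexyl–ONO₂ loses NO₃⁻: pKₐ(HNO₃) ≈ -1.3
cyclohexyl–OPO(OH)₂ loses H₂PO₄⁻: pKₐ(H₃PO₄) ≈ 2.1
cyclohexyl–OAc loses AcO⁻: pKₐ(CH₃COOH) ≈ 4.8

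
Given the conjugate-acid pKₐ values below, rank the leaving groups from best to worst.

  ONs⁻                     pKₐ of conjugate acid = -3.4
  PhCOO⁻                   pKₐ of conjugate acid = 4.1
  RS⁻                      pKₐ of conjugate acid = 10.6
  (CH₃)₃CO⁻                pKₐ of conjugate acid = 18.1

ONs⁻ > PhCOO⁻ > RS⁻ > (CH₃)₃CO⁻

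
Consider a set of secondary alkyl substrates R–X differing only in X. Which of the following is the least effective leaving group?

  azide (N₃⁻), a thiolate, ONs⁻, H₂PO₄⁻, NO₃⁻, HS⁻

a thiolate

ONs⁻: pKₐ(p-O₂NC₆H₄SO₃H) ≈ -3.5
NO₃⁻: pKₐ(HNO₃) ≈ -1.3
H₂PO₄⁻: pKₐ(H₃PO₄) ≈ 2.1
azide (N₃⁻): pKₐ(HN₃) ≈ 4.7
HS⁻: pKₐ(H₂S) ≈ 7
a thiolate: pKₐ(RSH (a thiol)) ≈ 10.5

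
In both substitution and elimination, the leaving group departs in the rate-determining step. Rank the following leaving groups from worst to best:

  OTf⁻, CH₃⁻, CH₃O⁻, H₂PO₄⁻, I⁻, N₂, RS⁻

Rank by basicity of the departing species: weakest base leaves most easily.
N₂: no meaningful conjugate acid; N₂ departs as an exceptionally stable neutral molecule
OTf⁻: pKₐ(CF₃SO₃H (triflic acid)) ≈ -14
I⁻: pKₐ(HI) ≈ -10
H₂PO₄⁻: pKₐ(H₃PO₄) ≈ 2.1
RS⁻: pKₐ(RSH (a thiol)) ≈ 10.5
CH₃O⁻: pKₐ(CH₃OH) ≈ 15.5
CH₃⁻: pKₐ(CH₄) ≈ 48
Listed from poorest to best leaving group as asked.

CH₃⁻ < CH₃O⁻ < RS⁻ < H₂PO₄⁻ < I⁻ < OTf⁻ < N₂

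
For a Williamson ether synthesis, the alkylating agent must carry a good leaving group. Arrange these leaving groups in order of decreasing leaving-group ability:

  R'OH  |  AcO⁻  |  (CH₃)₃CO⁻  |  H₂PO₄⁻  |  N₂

N₂ > R'OH > H₂PO₄⁻ > AcO⁻ > (CH₃)₃CO⁻

N₂: no meaningful conjugate acid; N₂ departs as an exceptionally stable neutral molecule
R'OH: pKₐ(R'OH₂⁺) ≈ -2.4
H₂PO₄⁻: pKₐ(H₃PO₄) ≈ 2.1 — moderate base; biological leaving group after further activation
AcO⁻: pKₐ(CH₃COOH) ≈ 4.8
(CH₃)₃CO⁻: pKₐ(t-BuOH) ≈ 18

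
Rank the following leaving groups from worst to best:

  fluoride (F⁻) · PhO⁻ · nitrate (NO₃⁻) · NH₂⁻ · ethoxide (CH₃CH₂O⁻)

Rank by basicity of the departing species: weakest base leaves most easily.
nitrate (NO₃⁻): pKₐ(HNO₃) ≈ -1.3 — resonance-delocalised over three oxygens
fluoride (F⁻): pKₐ(HF) ≈ 3.2 — small and strongly basic; the poor halide leaving group
PhO⁻: pKₐ(C₆H₅OH (phenol)) ≈ 10
ethoxide (CH₃CH₂O⁻): pKₐ(CH₃CH₂OH) ≈ 16 — strong base; alkoxides do not leave unassisted
NH₂⁻: pKₐ(NH₃) ≈ 38
Reversing gives the worst-to-best order requested.

NH₂⁻ < ethoxide (CH₃CH₂O⁻) < PhO⁻ < fluoride (F⁻) < nitrate (NO₃⁻)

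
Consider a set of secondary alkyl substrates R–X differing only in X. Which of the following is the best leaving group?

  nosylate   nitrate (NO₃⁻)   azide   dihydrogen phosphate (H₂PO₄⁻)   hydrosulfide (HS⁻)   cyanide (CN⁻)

nosylate

nosylate: pKₐ(p-O₂NC₆H₄SO₃H) ≈ -3.5
nitrate (NO₃⁻): pKₐ(HNO₃) ≈ -1.3
dihydrogen phosphate (H₂PO₄⁻): pKₐ(H₃PO₄) ≈ 2.1
azide: pKₐ(HN₃) ≈ 4.7
hydrosulfide (HS⁻): pKₐ(H₂S) ≈ 7
cyanide (CN⁻): pKₐ(HCN) ≈ 9.2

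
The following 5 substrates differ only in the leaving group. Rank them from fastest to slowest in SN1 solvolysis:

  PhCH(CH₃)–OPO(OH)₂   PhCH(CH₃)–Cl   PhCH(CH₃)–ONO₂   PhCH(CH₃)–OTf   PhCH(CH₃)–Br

PhCH(CH₃)–OTf > PhCH(CH₃)–Br > PhCH(CH₃)–Cl > PhCH(CH₃)–ONO₂ > PhCH(CH₃)–OPO(OH)₂

The skeletons are identical, so relative rate is governed entirely by leaving-group ability.
Rank by basicity of the departing species: weakest base leaves most easily.
PhCH(CH₃)–OTf loses OTf⁻: pKₐ(CF₃SO₃H (triflic acid)) ≈ -14
PhCH(CH₃)–Br loses Br⁻: pKₐ(HBr) ≈ -9
PhCH(CH₃)–Cl loses Cl⁻: pKₐ(HCl) ≈ -7
PhCH(CH₃)–ONO₂ loses NO₃⁻: pKₐ(HNO₃) ≈ -1.3
PhCH(CH₃)–OPO(OH)₂ loses H₂PO₄⁻: pKₐ(H₃PO₄) ≈ 2.1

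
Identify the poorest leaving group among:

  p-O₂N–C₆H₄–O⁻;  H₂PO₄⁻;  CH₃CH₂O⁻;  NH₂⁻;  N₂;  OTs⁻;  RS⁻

NH₂⁻

Leaving-group ability tracks the stability of the departed species; conjugate-acid pKₐ is the usual yardstick (lower pKₐ → better LG).
N₂: no meaningful conjugate acid; N₂ departs as an exceptionally stable neutral molecule
OTs⁻: pKₐ(p-CH₃C₆H₄SO₃H (TsOH)) ≈ -2.8
H₂PO₄⁻: pKₐ(H₃PO₄) ≈ 2.1
p-O₂N–C₆H₄–O⁻: pKₐ(p-nitrophenol) ≈ 7.2
RS⁻: pKₐ(RSH (a thiol)) ≈ 10.5
CH₃CH₂O⁻: pKₐ(CH₃CH₂OH) ≈ 16
NH₂⁻: pKₐ(NH₃) ≈ 38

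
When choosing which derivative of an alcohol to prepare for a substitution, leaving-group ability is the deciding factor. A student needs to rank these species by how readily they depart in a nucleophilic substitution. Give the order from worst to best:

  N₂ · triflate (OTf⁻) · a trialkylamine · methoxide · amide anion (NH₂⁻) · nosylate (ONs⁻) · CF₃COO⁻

N₂: no meaningful conjugate acid; N₂ departs as an exceptionally stable neutral molecule
triflate (OTf⁻): pKₐ(CF₃SO₃H (triflic acid)) ≈ -14
nosylate (ONs⁻): pKₐ(p-O₂NC₆H₄SO₃H) ≈ -3.5
CF₃COO⁻: pKₐ(CF₃COOH) ≈ 0.2
a trialkylamine: pKₐ(R'₃NH⁺) ≈ 10.7
methoxide: pKₐ(CH₃OH) ≈ 15.5
amide anion (NH₂⁻): pKₐ(NH₃) ≈ 38
Reversing gives the worst-to-best order requested.

amide anion (NH₂⁻) < methoxide < a trialkylamine < CF₃COO⁻ < nosylate (ONs⁻) < triflate (OTf⁻) < N₂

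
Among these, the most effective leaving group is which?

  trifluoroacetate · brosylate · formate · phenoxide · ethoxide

brosylate

Leaving-group ability tracks the stability of the departed species; conjugate-acid pKₐ is the usual yardstick (lower pKₐ → better LG).
brosylate: pKₐ(p-BrC₆H₄SO₃H) ≈ -2.8
trifluoroacetate: pKₐ(CF₃COOH) ≈ 0.2
formate: pKₐ(HCOOH) ≈ 3.8
phenoxide: pKₐ(C₆H₅OH (phenol)) ≈ 10
ethoxide: pKₐ(CH₃CH₂OH) ≈ 16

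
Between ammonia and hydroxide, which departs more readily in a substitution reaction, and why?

ammonia is the better leaving group.
pKₐ(NH₄⁺) ≈ 9.2 versus pKₐ(H₂O) ≈ 15.7: ammonia is the much weaker base.
Neutral but moderately basic; leaves from R–NH₃⁺.

ammonia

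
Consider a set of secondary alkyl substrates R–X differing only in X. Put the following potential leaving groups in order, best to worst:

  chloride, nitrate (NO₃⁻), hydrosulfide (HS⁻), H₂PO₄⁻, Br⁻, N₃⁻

The more stable X⁻ (or X) is on its own — i.e. the weaker a base it is — the better a leaving group it makes.
Br⁻: pKₐ(HBr) ≈ -9 — weak base; good leaving group
chloride: pKₐ(HCl) ≈ -7 — moderately weak base
nitrate (NO₃⁻): pKₐ(HNO₃) ≈ -1.3
H₂PO₄⁻: pKₐ(H₃PO₄) ≈ 2.1 — moderate base; biological leaving group after further activation
N₃⁻: pKₐ(HN₃) ≈ 4.7
hydrosulfide (HS⁻): pKₐ(H₂S) ≈ 7

Br⁻ > chloride > nitrate (NO₃⁻) > H₂PO₄⁻ > N₃⁻ > hydrosulfide (HS⁻)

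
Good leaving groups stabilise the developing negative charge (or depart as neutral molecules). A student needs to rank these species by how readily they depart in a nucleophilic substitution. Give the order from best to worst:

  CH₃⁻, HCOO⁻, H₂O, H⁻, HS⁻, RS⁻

H₂O > HCOO⁻ > HS⁻ > RS⁻ > H⁻ > CH₃⁻

A good leaving group is a weak base: the lower the pKₐ of its conjugate acid, the more readily it departs.
H₂O: pKₐ(H₃O⁺) ≈ -1.7
HCOO⁻: pKₐ(HCOOH) ≈ 3.8 — resonance-stabilised carboxylate
HS⁻: pKₐ(H₂S) ≈ 7
RS⁻: pKₐ(RSH (a thiol)) ≈ 10.5
H⁻: pKₐ(H₂) ≈ 36
CH₃⁻: pKₐ(CH₄) ≈ 48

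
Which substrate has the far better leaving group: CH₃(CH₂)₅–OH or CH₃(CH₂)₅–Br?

CH₃(CH₂)₅–Br

From CH₃(CH₂)₅–OH the departing group would be OH⁻ (pKₐ(H₂O) ≈ 15.7). Strong base; essentially never leaves without prior activation.
From CH₃(CH₂)₅–Br the leaving group is Br⁻ (pKₐ(HBr) ≈ -9). Weak base; good leaving group.
(In practice CH₃(CH₂)₅–Br is made from CH₃(CH₂)₅–OH by treatment with PBr₃, replacing the hydroxyl with bromide.)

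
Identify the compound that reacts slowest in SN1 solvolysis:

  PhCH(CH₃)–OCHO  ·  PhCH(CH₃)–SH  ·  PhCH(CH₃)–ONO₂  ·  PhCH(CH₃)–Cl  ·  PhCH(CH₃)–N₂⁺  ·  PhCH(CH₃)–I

PhCH(CH₃)–SH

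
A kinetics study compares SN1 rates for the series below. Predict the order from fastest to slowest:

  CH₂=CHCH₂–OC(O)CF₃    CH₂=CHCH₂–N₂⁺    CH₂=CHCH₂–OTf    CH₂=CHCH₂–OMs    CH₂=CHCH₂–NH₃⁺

Identical carbon frameworks mean the comparison reduces to leaving-group quality.
Leaving-group ability tracks the stability of the departed species; conjugate-acid pKₐ is the usual yardstick (lower pKₐ → better LG).
CH₂=CHCH₂–N₂⁺ loses N₂: no meaningful conjugate acid; N₂ departs as an exceptionally stable neutral molecule
CH₂=CHCH₂–OTf loses OTf⁻: pKₐ(CF₃SO₃H (triflic acid)) ≈ -14
CH₂=CHCH₂–OMs loses OMs⁻: pKₐ(CH₃SO₃H (MsOH)) ≈ -1.9
CH₂=CHCH₂–OC(O)CF₃ loses CF₃COO⁻: pKₐ(CF₃COOH) ≈ 0.2
CH₂=CHCH₂–NH₃⁺ loses NH₃: pKₐ(NH₄⁺) ≈ 9.2

CH₂=CHCH₂–N₂⁺ > CH₂=CHCH₂–OTf > CH₂=CHCH₂–OMs > CH₂=CHCH₂–OC(O)CF₃ > CH₂=CHCH₂–NH₃⁺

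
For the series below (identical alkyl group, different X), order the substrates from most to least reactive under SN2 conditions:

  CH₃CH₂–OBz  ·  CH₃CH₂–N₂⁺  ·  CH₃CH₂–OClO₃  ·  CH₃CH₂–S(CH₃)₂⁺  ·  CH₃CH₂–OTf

CH₃CH₂–N₂⁺ > CH₃CH₂–OTf > CH₃CH₂–OClO₃ > CH₃CH₂–S(CH₃)₂⁺ > CH₃CH₂–OBz

With the same alkyl group throughout, only the leaving group differentiates the rates.
A good leaving group is a weak base: the lower the pKₐ of its conjugate acid, the more readily it departs.
CH₃CH₂–N₂⁺ loses N₂: no meaningful conjugate acid; N₂ departs as an exceptionally stable neutral molecule
CH₃CH₂–OTf loses OTf⁻: pKₐ(CF₃SO₃H (triflic acid)) ≈ -14
CH₃CH₂–OClO₃ loses ClO₄⁻: pKₐ(HClO₄) ≈ -10
CH₃CH₂–S(CH₃)₂⁺ loses SR'₂: pKₐ(R'₂SH⁺) ≈ -7
CH₃CH₂–OBz loses PhCOO⁻: pKₐ(C₆H₅COOH) ≈ 4.2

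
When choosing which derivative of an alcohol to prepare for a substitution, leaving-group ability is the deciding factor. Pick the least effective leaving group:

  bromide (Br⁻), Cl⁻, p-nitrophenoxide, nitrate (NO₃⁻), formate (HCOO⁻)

p-nitrophenoxide

Leaving-group ability tracks the stability of the departed species; conjugate-acid pKₐ is the usual yardstick (lower pKₐ → better LG).
bromide (Br⁻): pKₐ(HBr) ≈ -9
Cl⁻: pKₐ(HCl) ≈ -7
nitrate (NO₃⁻): pKₐ(HNO₃) ≈ -1.3
formate (HCOO⁻): pKₐ(HCOOH) ≈ 3.8
p-nitrophenoxide: pKₐ(p-nitrophenol) ≈ 7.2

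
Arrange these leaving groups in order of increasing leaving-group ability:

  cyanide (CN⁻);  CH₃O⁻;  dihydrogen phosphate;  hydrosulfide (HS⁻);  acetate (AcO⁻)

CH₃O⁻ < cyanide (CN⁻) < hydrosulfide (HS⁻) < acetate (AcO⁻) < dihydrogen phosphate

The more stable X⁻ (or X) is on its own — i.e. the weaker a base it is — the better a leaving group it makes.
dihydrogen phosphate: pKₐ(H₃PO₄) ≈ 2.1
acetate (AcO⁻): pKₐ(CH₃COOH) ≈ 4.8
hydrosulfide (HS⁻): pKₐ(H₂S) ≈ 7
cyanide (CN⁻): pKₐ(HCN) ≈ 9.2
CH₃O⁻: pKₐ(CH₃OH) ≈ 15.5
Reversing gives the worst-to-best order requested.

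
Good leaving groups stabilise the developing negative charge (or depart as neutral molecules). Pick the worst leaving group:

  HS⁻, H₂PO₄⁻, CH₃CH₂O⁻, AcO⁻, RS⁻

CH₃CH₂O⁻

H₂PO₄⁻: pKₐ(H₃PO₄) ≈ 2.1
AcO⁻: pKₐ(CH₃COOH) ≈ 4.8
HS⁻: pKₐ(H₂S) ≈ 7
RS⁻: pKₐ(RSH (a thiol)) ≈ 10.5
CH₃CH₂O⁻: pKₐ(CH₃CH₂OH) ≈ 16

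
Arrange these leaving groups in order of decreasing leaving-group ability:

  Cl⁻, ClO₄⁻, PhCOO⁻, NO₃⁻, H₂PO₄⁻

ClO₄⁻: pKₐ(HClO₄) ≈ -10 — extremely weak base; rarely used for safety reasons
Cl⁻: pKₐ(HCl) ≈ -7 — moderately weak base
NO₃⁻: pKₐ(HNO₃) ≈ -1.3 — resonance-delocalised over three oxygens
H₂PO₄⁻: pKₐ(H₃PO₄) ≈ 2.1
PhCOO⁻: pKₐ(C₆H₅COOH) ≈ 4.2 — aryl carboxylate

ClO₄⁻ > Cl⁻ > NO₃⁻ > H₂PO₄⁻ > PhCOO⁻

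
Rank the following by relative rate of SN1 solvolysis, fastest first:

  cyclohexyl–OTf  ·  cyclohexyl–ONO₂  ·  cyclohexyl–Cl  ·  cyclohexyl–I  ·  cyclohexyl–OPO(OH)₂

With the same alkyl group throughout, only the leaving group differentiates the rates.
The more stable X⁻ (or X) is on its own — i.e. the weaker a base it is — the better a leaving group it makes.
cyclohexyl–OTf loses OTf⁻: pKₐ(CF₃SO₃H (triflic acid)) ≈ -14
cyclohexyl–I loses I⁻: pKₐ(HI) ≈ -10
cyclohexyl–Cl loses Cl⁻: pKₐ(HCl) ≈ -7
cyclohexyl–ONO₂ loses NO₃⁻: pKₐ(HNO₃) ≈ -1.3
cyclohexyl–OPO(OH)₂ loses H₂PO₄⁻: pKₐ(H₃PO₄) ≈ 2.1

cyclohexyl–OTf > cyclohexyl–I > cyclohexyl–Cl > cyclohexyl–ONO₂ > cyclohexyl–OPO(OH)₂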